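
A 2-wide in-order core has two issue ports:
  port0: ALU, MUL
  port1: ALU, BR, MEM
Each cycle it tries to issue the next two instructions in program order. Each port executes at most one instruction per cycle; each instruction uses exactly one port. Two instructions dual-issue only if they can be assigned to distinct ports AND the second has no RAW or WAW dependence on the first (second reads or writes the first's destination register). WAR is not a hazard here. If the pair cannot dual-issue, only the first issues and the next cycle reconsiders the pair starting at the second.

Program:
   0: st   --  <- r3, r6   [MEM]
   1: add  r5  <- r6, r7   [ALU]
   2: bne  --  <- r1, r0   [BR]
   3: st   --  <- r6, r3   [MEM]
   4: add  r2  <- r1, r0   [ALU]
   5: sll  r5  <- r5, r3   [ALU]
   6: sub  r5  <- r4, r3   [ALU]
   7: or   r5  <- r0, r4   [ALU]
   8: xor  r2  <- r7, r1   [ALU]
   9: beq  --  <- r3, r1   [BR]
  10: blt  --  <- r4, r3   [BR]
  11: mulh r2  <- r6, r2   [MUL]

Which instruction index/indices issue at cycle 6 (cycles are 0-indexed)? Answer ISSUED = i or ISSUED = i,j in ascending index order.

  cy0 -> i0/i1 (st+add) pair
  cy1 -> i2 (bne) no-port BR/MEM
  cy2 -> i3/i4 (st+add) pair
  cy3 -> i5 (sll) WAW r5
  cy4 -> i6 (sub) WAW r5
  cy5 -> i7/i8 (or+xor) pair
  cy6 -> i9 (beq) no-port BR/BR
  cy7 -> i10/i11 (blt+mulh) pair

ISSUED = 9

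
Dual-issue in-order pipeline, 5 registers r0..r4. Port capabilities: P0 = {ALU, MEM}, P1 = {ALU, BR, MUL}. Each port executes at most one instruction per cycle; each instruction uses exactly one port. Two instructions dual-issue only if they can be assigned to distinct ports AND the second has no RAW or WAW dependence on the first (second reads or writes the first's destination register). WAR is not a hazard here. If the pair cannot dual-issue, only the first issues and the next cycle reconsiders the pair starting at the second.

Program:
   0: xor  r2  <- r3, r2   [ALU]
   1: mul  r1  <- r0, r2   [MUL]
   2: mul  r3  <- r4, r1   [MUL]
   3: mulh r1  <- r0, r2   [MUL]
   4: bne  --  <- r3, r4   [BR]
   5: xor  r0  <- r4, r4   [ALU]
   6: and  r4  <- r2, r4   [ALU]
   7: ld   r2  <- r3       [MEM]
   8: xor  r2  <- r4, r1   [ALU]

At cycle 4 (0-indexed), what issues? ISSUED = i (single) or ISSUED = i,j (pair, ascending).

ISSUED = 4,5

c0: i0 xor  RAW r2
c1: i1 mul  no-port MUL/MUL
c2: i2 mul  no-port MUL/MUL
c3: i3 mulh  no-port MUL/BR
c4: i4,i5 bne;xor  dual
c5: i6,i7 and;ld  dual
c6: i8 xor  tail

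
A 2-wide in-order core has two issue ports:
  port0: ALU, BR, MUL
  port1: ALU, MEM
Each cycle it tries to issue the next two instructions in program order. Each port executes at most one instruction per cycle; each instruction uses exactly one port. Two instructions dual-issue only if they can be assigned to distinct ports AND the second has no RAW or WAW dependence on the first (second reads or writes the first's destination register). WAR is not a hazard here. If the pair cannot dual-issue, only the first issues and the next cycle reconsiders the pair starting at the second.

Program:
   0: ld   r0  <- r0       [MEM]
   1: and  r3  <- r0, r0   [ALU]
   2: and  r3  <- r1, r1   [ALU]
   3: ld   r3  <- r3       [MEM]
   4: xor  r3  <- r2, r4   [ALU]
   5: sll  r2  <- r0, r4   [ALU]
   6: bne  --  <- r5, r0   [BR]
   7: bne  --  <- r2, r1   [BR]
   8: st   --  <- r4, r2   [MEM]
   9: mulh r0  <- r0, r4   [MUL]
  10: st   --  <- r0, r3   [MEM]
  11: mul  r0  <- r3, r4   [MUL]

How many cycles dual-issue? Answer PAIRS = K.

0. ld.MEM @i0  | RAW r0
1. and.ALU @i1  | WAW r3
2. and.ALU @i2  | RAW+WAW r3
3. ld.MEM @i3  | WAW r3
4. xor.ALU+sll.ALU @i4/i5  | dual
5. bne.BR @i6  | no-port BR/BR
6. bne.BR+st.MEM @i7/i8  | dual
7. mulh.MUL @i9  | RAW r0
8. st.MEM+mul.MUL @i10/i11  | dual

PAIRS = 3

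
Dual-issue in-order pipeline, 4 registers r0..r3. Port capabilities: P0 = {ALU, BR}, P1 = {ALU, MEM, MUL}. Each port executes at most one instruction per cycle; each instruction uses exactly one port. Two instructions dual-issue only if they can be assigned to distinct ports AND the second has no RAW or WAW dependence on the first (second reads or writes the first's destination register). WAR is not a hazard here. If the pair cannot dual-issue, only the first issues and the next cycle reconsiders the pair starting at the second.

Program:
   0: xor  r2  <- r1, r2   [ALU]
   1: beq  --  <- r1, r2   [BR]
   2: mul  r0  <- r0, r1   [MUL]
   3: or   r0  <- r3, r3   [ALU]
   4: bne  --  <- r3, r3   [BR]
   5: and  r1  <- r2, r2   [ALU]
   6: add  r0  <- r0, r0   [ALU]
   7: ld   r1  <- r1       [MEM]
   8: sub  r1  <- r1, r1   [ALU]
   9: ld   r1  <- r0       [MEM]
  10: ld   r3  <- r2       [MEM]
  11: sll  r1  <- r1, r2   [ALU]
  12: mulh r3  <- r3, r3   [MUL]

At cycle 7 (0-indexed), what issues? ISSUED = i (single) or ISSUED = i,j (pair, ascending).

ISSUED = 10,11

t=0 i0:xor ; RAW r2
t=1 i1,i2:beq/mul ; 2-wide
t=2 i3,i4:or/bne ; 2-wide
t=3 i5,i6:and/add ; 2-wide
t=4 i7:ld ; RAW+WAW r1
t=5 i8:sub ; WAW r1
t=6 i9:ld ; no-port MEM/MEM
t=7 i10,i11:ld/sll ; 2-wide
t=8 i12:mulh ; tail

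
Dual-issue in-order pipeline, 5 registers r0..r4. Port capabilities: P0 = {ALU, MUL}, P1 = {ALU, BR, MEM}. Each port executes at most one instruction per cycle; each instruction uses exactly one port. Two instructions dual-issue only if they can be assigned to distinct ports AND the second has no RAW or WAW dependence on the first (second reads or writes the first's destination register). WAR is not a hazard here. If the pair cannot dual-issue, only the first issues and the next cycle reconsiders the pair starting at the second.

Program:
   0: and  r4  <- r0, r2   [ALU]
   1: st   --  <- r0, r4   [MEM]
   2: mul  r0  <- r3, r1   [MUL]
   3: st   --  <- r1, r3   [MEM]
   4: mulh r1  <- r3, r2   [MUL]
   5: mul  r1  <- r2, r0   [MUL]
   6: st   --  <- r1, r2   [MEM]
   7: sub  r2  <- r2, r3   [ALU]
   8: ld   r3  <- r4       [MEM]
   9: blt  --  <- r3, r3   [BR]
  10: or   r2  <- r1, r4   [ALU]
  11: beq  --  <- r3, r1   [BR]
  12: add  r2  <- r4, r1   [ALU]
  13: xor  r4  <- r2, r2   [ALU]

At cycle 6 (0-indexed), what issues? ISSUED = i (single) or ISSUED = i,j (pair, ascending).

t=0 i0:and ; RAW r4
t=1 i1,i2:st mul ; pair
t=2 i3,i4:st mulh ; pair
t=3 i5:mul ; RAW r1
t=4 i6,i7:st sub ; pair
t=5 i8:ld ; no-port MEM/BR
t=6 i9,i10:blt or ; pair
t=7 i11,i12:beq add ; pair
t=8 i13:xor ; tail

ISSUED = 9,10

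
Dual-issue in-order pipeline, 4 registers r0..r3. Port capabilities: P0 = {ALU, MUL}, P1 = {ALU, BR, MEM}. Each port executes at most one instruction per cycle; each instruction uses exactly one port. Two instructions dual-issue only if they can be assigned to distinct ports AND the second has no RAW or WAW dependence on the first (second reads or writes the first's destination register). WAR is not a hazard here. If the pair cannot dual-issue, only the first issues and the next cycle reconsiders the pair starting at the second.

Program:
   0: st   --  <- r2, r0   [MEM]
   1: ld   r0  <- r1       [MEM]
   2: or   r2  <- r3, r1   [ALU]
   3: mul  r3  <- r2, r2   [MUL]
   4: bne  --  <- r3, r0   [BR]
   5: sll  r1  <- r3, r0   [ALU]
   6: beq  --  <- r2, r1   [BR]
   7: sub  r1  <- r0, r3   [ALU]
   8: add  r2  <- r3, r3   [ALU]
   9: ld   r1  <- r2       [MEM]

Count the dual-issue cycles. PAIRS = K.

PAIRS = 3

[0] i0  st  -- no-port MEM/MEM
[1] i1&i2  ld;or  -- pair
[2] i3  mul  -- RAW r3
[3] i4&i5  bne;sll  -- pair
[4] i6&i7  beq;sub  -- pair
[5] i8  add  -- RAW r2
[6] i9  ld  -- tail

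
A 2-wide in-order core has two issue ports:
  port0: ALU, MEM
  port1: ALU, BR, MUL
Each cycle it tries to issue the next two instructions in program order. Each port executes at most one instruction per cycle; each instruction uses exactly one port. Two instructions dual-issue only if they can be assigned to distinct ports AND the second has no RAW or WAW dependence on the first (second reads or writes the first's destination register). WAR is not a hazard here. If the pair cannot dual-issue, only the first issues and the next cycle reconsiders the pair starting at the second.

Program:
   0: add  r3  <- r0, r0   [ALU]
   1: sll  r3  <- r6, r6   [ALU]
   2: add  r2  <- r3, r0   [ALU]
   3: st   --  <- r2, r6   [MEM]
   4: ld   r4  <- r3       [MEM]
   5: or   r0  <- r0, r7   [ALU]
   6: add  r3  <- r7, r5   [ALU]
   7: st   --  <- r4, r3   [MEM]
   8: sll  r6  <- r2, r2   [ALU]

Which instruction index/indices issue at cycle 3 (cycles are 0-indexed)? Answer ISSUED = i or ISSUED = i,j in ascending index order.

ISSUED = 3

[0] i0  add  -- WAW r3
[1] i1  sll  -- RAW r3
[2] i2  add  -- RAW r2
[3] i3  st  -- no-port MEM/MEM
[4] i4/i5  ld or  -- 2-wide
[5] i6  add  -- RAW r3
[6] i7/i8  st sll  -- 2-wide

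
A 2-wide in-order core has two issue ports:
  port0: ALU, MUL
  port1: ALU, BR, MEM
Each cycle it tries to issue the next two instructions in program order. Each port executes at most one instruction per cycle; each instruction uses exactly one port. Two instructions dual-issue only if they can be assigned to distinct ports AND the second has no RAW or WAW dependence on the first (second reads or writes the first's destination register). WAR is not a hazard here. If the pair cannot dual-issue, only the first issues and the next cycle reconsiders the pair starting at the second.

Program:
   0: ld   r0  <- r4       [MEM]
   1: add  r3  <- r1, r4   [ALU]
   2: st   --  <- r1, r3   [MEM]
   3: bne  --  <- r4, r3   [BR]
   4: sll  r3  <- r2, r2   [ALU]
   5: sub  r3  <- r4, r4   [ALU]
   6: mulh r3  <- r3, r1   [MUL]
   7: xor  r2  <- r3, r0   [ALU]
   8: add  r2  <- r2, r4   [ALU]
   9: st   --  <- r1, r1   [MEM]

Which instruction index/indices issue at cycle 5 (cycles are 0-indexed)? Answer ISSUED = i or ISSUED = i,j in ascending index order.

#0 head=0: ld.MEM;add.ALU i0,i1 2-wide
#1 head=2: st.MEM i2 no-port MEM/BR
#2 head=3: bne.BR;sll.ALU i3,i4 2-wide
#3 head=5: sub.ALU i5 RAW+WAW r3
#4 head=6: mulh.MUL i6 RAW r3
#5 head=7: xor.ALU i7 RAW+WAW r2
#6 head=8: add.ALU;st.MEM i8,i9 2-wide

ISSUED = 7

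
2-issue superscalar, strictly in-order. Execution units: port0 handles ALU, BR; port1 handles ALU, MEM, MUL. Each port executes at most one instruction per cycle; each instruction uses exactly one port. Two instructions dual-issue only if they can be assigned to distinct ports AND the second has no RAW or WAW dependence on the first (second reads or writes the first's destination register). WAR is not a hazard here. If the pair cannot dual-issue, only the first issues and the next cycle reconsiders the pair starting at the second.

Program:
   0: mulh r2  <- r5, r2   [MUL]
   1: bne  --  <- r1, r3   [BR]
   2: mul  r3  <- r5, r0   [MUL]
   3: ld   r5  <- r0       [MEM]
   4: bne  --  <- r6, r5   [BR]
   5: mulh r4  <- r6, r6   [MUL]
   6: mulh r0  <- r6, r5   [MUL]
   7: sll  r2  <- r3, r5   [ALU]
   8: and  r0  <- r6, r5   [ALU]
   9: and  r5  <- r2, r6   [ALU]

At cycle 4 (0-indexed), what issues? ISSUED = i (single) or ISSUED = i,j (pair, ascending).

#0 head=0: mulh/bne i0/i1 pair
#1 head=2: mul i2 no-port MUL/MEM
#2 head=3: ld i3 RAW r5
#3 head=4: bne/mulh i4/i5 pair
#4 head=6: mulh/sll i6/i7 pair
#5 head=8: and/and i8/i9 pair

ISSUED = 6,7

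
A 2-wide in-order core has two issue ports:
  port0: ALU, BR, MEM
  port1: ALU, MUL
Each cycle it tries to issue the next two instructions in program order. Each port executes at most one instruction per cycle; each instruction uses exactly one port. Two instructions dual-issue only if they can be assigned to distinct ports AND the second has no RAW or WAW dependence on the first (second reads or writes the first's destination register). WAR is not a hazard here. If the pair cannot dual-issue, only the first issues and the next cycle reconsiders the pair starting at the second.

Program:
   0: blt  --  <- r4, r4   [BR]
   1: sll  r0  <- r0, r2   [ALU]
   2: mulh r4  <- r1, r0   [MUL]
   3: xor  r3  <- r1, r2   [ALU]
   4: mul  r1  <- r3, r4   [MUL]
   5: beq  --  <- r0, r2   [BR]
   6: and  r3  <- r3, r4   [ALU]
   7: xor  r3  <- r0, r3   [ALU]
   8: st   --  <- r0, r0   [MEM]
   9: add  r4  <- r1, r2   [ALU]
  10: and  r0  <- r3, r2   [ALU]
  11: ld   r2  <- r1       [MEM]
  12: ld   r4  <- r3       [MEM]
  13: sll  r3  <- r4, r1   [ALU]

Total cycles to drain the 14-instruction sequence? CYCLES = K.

c0: i0,i1 blt.BR+sll.ALU  pair
c1: i2,i3 mulh.MUL+xor.ALU  pair
c2: i4,i5 mul.MUL+beq.BR  pair
c3: i6 and.ALU  RAW+WAW r3
c4: i7,i8 xor.ALU+st.MEM  pair
c5: i9,i10 add.ALU+and.ALU  pair
c6: i11 ld.MEM  no-port MEM/MEM
c7: i12 ld.MEM  RAW r4
c8: i13 sll.ALU  tail

CYCLES = 9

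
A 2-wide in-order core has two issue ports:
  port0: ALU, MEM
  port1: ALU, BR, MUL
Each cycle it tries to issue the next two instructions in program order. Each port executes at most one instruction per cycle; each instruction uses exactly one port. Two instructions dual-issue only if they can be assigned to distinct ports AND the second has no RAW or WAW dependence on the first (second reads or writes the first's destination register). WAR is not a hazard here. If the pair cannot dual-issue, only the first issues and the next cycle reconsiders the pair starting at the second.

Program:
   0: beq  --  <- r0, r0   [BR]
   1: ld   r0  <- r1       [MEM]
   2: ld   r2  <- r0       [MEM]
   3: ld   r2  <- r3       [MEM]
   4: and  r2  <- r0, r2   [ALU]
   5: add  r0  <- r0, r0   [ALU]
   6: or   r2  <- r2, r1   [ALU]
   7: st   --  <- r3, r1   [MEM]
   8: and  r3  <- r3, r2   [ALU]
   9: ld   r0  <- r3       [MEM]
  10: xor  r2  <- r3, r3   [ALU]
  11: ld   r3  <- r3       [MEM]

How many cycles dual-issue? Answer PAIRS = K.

#0 head=0: beq/ld i0&i1 2-wide
#1 head=2: ld i2 no-port MEM/MEM
#2 head=3: ld i3 RAW+WAW r2
#3 head=4: and/add i4&i5 2-wide
#4 head=6: or/st i6&i7 2-wide
#5 head=8: and i8 RAW r3
#6 head=9: ld/xor i9&i10 2-wide
#7 head=11: ld i11 tail

PAIRS = 4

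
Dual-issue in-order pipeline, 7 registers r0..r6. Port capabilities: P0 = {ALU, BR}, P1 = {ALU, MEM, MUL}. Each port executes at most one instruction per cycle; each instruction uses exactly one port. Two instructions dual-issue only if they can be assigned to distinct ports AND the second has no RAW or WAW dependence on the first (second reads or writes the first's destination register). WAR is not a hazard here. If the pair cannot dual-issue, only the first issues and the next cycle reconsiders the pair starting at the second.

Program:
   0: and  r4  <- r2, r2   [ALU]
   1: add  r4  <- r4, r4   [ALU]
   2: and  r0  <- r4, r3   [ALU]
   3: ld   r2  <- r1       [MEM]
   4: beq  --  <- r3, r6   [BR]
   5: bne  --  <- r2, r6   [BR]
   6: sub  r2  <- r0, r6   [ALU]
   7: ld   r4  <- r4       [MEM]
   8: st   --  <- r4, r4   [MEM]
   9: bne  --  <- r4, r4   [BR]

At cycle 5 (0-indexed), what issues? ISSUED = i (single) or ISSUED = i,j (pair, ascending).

ISSUED = 7

0. and.ALU @i0  | RAW+WAW r4
1. add.ALU @i1  | RAW r4
2. and.ALU/ld.MEM @i2&i3  | 2-wide
3. beq.BR @i4  | no-port BR/BR
4. bne.BR/sub.ALU @i5&i6  | 2-wide
5. ld.MEM @i7  | no-port MEM/MEM
6. st.MEM/bne.BR @i8&i9  | 2-wide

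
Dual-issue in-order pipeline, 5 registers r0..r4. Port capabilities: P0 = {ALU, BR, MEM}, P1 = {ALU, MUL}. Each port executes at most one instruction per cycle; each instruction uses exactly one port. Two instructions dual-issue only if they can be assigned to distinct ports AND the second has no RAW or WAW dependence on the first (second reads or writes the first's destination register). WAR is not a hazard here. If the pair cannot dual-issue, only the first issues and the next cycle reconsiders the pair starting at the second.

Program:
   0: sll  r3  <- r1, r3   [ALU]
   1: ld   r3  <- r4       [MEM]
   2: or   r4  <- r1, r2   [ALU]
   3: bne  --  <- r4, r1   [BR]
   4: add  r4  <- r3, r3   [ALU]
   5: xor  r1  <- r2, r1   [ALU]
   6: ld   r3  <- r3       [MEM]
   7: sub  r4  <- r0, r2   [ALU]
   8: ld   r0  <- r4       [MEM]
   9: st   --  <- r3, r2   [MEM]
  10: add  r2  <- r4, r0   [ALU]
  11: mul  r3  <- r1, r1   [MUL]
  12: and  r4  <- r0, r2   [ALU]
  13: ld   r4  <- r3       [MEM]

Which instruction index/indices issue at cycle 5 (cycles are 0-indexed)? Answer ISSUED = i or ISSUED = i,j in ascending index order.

[0] i0  sll  -- WAW r3
[1] i1/i2  ld or  -- dual
[2] i3/i4  bne add  -- dual
[3] i5/i6  xor ld  -- dual
[4] i7  sub  -- RAW r4
[5] i8  ld  -- no-port MEM/MEM
[6] i9/i10  st add  -- dual
[7] i11/i12  mul and  -- dual
[8] i13  ld  -- tail

ISSUED = 8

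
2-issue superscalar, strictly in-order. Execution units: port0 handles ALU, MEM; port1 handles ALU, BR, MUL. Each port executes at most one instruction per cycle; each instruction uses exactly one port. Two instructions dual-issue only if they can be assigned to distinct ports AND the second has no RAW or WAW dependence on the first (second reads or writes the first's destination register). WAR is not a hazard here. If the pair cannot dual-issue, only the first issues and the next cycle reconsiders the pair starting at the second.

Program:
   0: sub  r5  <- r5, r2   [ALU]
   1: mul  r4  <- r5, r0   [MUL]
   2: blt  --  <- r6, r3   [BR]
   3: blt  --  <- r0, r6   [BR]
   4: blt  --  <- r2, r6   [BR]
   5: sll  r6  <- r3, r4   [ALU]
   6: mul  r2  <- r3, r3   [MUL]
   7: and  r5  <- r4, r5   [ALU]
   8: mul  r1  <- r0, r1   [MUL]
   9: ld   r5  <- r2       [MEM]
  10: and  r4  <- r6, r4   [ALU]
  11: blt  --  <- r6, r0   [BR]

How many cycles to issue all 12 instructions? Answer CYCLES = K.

[0] i0  sub  -- RAW r5
[1] i1  mul  -- no-port MUL/BR
[2] i2  blt  -- no-port BR/BR
[3] i3  blt  -- no-port BR/BR
[4] i4&i5  blt sll  -- pair
[5] i6&i7  mul and  -- pair
[6] i8&i9  mul ld  -- pair
[7] i10&i11  and blt  -- pair

CYCLES = 8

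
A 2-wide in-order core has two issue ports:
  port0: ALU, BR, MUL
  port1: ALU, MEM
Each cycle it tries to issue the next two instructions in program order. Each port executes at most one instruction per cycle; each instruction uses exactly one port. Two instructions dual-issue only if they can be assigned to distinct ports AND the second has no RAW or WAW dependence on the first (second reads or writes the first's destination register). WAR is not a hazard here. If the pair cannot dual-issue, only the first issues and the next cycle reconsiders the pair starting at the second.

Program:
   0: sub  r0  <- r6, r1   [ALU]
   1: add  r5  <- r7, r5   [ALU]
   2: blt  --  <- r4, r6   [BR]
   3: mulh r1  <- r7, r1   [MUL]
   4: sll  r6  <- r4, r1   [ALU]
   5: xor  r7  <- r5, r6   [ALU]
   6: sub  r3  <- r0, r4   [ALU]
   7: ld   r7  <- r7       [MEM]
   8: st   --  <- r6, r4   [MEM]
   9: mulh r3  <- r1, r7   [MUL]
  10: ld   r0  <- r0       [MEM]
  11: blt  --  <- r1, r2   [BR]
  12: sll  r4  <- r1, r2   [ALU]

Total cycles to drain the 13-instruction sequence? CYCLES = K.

t=0 i0&i1:sub.ALU;add.ALU ; dual
t=1 i2:blt.BR ; no-port BR/MUL
t=2 i3:mulh.MUL ; RAW r1
t=3 i4:sll.ALU ; RAW r6
t=4 i5&i6:xor.ALU;sub.ALU ; dual
t=5 i7:ld.MEM ; no-port MEM/MEM
t=6 i8&i9:st.MEM;mulh.MUL ; dual
t=7 i10&i11:ld.MEM;blt.BR ; dual
t=8 i12:sll.ALU ; tail

CYCLES = 9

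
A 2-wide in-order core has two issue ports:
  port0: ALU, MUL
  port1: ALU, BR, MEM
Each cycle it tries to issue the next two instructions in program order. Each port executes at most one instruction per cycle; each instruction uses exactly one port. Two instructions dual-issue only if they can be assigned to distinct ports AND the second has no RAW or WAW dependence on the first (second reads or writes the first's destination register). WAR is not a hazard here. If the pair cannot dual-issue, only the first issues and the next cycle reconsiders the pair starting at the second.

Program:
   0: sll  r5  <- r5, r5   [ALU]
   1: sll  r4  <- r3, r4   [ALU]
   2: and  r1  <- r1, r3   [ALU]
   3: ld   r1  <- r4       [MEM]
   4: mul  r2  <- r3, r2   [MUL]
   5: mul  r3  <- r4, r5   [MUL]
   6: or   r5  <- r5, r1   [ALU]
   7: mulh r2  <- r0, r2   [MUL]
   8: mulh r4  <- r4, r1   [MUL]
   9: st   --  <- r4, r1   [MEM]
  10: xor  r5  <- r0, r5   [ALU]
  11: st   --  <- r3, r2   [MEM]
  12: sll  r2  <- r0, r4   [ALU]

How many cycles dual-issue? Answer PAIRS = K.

PAIRS = 5

  cy0 -> i0,i1 (sll.ALU sll.ALU) dual
  cy1 -> i2 (and.ALU) WAW r1
  cy2 -> i3,i4 (ld.MEM mul.MUL) dual
  cy3 -> i5,i6 (mul.MUL or.ALU) dual
  cy4 -> i7 (mulh.MUL) no-port MUL/MUL
  cy5 -> i8 (mulh.MUL) RAW r4
  cy6 -> i9,i10 (st.MEM xor.ALU) dual
  cy7 -> i11,i12 (st.MEM sll.ALU) dual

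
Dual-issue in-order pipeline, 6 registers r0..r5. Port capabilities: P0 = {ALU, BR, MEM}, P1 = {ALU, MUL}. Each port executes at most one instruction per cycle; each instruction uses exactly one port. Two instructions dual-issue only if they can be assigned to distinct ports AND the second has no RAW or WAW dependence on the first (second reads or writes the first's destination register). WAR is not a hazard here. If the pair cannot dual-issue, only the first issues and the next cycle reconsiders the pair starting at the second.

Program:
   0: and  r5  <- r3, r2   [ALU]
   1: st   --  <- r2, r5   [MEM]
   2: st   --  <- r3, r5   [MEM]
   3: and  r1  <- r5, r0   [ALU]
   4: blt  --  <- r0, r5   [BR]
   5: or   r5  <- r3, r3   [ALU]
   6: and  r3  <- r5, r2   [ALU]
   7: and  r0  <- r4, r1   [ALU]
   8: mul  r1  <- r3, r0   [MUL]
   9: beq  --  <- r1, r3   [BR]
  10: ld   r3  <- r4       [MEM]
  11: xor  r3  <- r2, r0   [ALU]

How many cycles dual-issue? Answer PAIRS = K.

PAIRS = 3

#0 head=0: and.ALU i0 RAW r5
#1 head=1: st.MEM i1 no-port MEM/MEM
#2 head=2: st.MEM and.ALU i2&i3 dual
#3 head=4: blt.BR or.ALU i4&i5 dual
#4 head=6: and.ALU and.ALU i6&i7 dual
#5 head=8: mul.MUL i8 RAW r1
#6 head=9: beq.BR i9 no-port BR/MEM
#7 head=10: ld.MEM i10 WAW r3
#8 head=11: xor.ALU i11 tail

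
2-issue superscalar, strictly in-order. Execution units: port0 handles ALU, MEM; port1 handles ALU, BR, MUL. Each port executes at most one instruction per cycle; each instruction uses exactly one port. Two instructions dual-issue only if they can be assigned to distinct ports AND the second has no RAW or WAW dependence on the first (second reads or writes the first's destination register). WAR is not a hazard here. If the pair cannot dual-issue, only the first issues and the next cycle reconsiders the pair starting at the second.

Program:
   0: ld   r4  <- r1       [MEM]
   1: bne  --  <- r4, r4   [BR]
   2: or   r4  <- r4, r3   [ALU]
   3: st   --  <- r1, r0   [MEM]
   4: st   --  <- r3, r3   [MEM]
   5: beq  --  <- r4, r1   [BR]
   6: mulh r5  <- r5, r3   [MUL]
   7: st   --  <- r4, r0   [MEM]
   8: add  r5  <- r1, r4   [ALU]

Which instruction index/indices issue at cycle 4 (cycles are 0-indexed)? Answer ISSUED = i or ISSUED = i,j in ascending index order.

  cy0 -> i0 (ld.MEM) RAW r4
  cy1 -> i1/i2 (bne.BR or.ALU) 2-wide
  cy2 -> i3 (st.MEM) no-port MEM/MEM
  cy3 -> i4/i5 (st.MEM beq.BR) 2-wide
  cy4 -> i6/i7 (mulh.MUL st.MEM) 2-wide
  cy5 -> i8 (add.ALU) tail

ISSUED = 6,7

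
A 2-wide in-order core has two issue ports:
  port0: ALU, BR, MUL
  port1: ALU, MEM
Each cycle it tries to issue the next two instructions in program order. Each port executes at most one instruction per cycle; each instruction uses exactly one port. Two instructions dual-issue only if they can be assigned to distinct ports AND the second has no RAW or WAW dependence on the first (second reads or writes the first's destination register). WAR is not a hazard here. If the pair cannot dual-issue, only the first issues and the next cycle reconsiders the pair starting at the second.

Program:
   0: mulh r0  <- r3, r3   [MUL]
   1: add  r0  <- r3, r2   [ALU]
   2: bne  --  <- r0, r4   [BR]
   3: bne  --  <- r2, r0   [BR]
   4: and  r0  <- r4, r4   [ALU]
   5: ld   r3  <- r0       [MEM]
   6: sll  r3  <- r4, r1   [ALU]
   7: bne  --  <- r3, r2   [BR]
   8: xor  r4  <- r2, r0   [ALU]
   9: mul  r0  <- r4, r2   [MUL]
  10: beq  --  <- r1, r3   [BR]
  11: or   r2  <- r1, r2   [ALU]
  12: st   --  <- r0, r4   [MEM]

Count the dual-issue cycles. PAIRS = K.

c0: i0 mulh  WAW r0
c1: i1 add  RAW r0
c2: i2 bne  no-port BR/BR
c3: i3/i4 bne;and  dual
c4: i5 ld  WAW r3
c5: i6 sll  RAW r3
c6: i7/i8 bne;xor  dual
c7: i9 mul  no-port MUL/BR
c8: i10/i11 beq;or  dual
c9: i12 st  tail

PAIRS = 3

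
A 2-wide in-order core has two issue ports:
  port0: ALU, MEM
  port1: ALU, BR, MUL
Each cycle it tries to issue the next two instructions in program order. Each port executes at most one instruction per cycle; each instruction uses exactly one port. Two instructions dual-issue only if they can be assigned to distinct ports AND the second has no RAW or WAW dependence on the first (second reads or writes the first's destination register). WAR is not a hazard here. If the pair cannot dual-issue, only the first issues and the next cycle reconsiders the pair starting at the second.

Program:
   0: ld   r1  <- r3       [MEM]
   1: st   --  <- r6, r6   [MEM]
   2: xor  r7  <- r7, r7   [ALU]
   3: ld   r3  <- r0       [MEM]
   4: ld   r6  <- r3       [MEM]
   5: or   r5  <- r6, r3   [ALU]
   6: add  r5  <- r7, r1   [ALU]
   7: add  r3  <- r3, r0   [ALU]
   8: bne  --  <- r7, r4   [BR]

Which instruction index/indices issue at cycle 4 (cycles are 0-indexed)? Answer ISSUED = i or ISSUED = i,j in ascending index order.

t=0 i0:ld ; no-port MEM/MEM
t=1 i1,i2:st/xor ; pair
t=2 i3:ld ; no-port MEM/MEM
t=3 i4:ld ; RAW r6
t=4 i5:or ; WAW r5
t=5 i6,i7:add/add ; pair
t=6 i8:bne ; tail

ISSUED = 5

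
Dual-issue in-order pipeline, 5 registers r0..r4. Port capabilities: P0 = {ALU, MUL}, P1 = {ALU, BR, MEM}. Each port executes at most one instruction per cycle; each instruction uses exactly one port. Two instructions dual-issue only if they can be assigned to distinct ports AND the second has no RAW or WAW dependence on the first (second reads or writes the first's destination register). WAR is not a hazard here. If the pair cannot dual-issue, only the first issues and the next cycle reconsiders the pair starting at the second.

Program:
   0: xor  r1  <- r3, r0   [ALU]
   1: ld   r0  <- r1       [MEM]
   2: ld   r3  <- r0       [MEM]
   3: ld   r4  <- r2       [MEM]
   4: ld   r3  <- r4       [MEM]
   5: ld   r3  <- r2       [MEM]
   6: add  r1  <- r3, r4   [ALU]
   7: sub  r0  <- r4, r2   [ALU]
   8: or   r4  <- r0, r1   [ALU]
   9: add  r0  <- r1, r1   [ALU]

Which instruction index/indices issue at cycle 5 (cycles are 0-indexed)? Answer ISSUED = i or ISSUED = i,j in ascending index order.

ISSUED = 5

t=0 i0:xor ; RAW r1
t=1 i1:ld ; no-port MEM/MEM
t=2 i2:ld ; no-port MEM/MEM
t=3 i3:ld ; no-port MEM/MEM
t=4 i4:ld ; no-port MEM/MEM
t=5 i5:ld ; RAW r3
t=6 i6/i7:add sub ; dual
t=7 i8/i9:or add ; dual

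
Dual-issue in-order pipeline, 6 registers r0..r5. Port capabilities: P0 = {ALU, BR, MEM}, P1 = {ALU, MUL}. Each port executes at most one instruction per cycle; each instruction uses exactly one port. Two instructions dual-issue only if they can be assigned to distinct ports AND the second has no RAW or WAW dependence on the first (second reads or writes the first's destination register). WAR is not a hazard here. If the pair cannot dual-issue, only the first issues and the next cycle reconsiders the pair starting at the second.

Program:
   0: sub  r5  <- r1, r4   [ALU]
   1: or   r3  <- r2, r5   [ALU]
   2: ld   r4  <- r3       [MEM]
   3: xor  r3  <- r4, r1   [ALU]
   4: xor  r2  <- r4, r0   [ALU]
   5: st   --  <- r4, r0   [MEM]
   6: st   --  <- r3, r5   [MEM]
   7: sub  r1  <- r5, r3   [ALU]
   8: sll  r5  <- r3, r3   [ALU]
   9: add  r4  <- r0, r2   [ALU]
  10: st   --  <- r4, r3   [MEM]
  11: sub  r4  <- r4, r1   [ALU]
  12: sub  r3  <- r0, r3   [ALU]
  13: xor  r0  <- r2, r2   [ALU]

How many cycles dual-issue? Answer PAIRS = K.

PAIRS = 5

c0: i0 sub.ALU  RAW r5
c1: i1 or.ALU  RAW r3
c2: i2 ld.MEM  RAW r4
c3: i3+i4 xor.ALU xor.ALU  dual
c4: i5 st.MEM  no-port MEM/MEM
c5: i6+i7 st.MEM sub.ALU  dual
c6: i8+i9 sll.ALU add.ALU  dual
c7: i10+i11 st.MEM sub.ALU  dual
c8: i12+i13 sub.ALU xor.ALU  dual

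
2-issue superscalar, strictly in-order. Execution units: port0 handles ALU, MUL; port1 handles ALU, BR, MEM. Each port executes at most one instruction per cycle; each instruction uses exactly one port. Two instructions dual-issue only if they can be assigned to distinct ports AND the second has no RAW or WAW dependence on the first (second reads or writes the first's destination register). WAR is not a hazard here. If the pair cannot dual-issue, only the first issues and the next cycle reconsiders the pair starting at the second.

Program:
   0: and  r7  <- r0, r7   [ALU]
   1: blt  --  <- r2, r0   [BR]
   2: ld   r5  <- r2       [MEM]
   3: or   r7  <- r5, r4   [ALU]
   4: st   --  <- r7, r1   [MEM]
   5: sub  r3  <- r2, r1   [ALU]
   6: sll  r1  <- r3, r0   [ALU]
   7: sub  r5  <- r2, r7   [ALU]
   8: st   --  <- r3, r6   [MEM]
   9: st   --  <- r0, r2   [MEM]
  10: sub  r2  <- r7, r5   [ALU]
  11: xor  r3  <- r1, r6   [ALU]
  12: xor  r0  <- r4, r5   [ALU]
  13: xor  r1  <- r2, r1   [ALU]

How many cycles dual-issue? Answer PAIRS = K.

PAIRS = 5

t=0 i0/i1:and/blt ; 2-wide
t=1 i2:ld ; RAW r5
t=2 i3:or ; RAW r7
t=3 i4/i5:st/sub ; 2-wide
t=4 i6/i7:sll/sub ; 2-wide
t=5 i8:st ; no-port MEM/MEM
t=6 i9/i10:st/sub ; 2-wide
t=7 i11/i12:xor/xor ; 2-wide
t=8 i13:xor ; tail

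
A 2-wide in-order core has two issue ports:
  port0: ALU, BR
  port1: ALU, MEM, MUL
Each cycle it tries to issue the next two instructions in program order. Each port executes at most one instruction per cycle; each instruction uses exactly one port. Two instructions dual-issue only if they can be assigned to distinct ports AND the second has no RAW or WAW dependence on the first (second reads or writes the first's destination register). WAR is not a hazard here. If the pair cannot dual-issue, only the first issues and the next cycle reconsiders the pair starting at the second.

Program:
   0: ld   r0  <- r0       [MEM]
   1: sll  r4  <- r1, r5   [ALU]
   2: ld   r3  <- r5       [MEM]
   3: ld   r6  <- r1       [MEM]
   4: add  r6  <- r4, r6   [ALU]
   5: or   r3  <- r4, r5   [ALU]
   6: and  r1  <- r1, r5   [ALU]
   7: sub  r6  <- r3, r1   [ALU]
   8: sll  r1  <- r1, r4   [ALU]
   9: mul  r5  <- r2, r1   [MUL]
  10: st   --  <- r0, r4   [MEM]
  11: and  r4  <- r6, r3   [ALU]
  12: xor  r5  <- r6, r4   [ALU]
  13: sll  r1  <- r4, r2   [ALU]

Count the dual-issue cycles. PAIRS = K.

  cy0 -> i0&i1 (ld.MEM;sll.ALU) 2-wide
  cy1 -> i2 (ld.MEM) no-port MEM/MEM
  cy2 -> i3 (ld.MEM) RAW+WAW r6
  cy3 -> i4&i5 (add.ALU;or.ALU) 2-wide
  cy4 -> i6 (and.ALU) RAW r1
  cy5 -> i7&i8 (sub.ALU;sll.ALU) 2-wide
  cy6 -> i9 (mul.MUL) no-port MUL/MEM
  cy7 -> i10&i11 (st.MEM;and.ALU) 2-wide
  cy8 -> i12&i13 (xor.ALU;sll.ALU) 2-wide

PAIRS = 5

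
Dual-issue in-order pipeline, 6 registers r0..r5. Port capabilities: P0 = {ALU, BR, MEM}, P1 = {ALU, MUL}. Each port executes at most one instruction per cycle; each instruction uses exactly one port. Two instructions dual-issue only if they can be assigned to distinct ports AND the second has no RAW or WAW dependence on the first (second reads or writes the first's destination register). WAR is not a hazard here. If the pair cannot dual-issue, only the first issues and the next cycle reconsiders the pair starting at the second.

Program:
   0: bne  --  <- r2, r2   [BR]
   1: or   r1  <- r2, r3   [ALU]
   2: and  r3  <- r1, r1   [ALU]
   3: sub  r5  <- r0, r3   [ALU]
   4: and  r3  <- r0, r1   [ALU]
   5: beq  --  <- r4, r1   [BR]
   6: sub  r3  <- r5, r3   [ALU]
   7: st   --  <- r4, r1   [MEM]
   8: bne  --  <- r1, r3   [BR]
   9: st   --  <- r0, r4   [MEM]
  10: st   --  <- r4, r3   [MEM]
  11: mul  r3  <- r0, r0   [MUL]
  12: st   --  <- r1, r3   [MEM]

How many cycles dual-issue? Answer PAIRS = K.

PAIRS = 4

  cy0 -> i0/i1 (bne or) 2-wide
  cy1 -> i2 (and) RAW r3
  cy2 -> i3/i4 (sub and) 2-wide
  cy3 -> i5/i6 (beq sub) 2-wide
  cy4 -> i7 (st) no-port MEM/BR
  cy5 -> i8 (bne) no-port BR/MEM
  cy6 -> i9 (st) no-port MEM/MEM
  cy7 -> i10/i11 (st mul) 2-wide
  cy8 -> i12 (st) tail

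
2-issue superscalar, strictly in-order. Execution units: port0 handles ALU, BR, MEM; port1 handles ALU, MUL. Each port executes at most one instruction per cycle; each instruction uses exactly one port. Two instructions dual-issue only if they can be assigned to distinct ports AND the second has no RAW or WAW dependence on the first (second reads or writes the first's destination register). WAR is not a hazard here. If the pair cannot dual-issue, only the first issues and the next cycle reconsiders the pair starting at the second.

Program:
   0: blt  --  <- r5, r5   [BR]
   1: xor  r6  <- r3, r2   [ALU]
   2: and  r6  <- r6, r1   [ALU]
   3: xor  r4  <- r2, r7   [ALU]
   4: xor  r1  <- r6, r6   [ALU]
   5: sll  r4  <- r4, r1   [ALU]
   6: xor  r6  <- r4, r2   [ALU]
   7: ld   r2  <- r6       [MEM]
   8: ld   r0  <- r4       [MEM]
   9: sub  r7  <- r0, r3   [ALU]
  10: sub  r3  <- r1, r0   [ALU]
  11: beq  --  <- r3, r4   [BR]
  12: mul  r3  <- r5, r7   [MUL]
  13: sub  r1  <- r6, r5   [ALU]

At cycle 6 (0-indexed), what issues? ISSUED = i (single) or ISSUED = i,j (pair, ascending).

ISSUED = 8

  cy0 -> i0+i1 (blt+xor) pair
  cy1 -> i2+i3 (and+xor) pair
  cy2 -> i4 (xor) RAW r1
  cy3 -> i5 (sll) RAW r4
  cy4 -> i6 (xor) RAW r6
  cy5 -> i7 (ld) no-port MEM/MEM
  cy6 -> i8 (ld) RAW r0
  cy7 -> i9+i10 (sub+sub) pair
  cy8 -> i11+i12 (beq+mul) pair
  cy9 -> i13 (sub) tail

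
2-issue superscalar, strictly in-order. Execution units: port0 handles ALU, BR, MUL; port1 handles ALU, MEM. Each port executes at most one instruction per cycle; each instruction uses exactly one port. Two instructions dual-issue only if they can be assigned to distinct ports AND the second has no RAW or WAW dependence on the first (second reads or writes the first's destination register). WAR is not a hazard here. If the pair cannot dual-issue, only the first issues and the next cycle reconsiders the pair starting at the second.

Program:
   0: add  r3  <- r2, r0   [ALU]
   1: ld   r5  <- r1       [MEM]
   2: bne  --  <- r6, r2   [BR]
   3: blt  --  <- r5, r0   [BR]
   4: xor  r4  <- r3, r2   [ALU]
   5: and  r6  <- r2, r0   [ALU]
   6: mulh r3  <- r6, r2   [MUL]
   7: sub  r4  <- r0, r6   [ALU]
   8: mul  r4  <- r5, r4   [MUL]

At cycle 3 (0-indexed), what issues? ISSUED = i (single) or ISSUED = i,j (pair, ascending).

c0: i0,i1 add+ld  dual
c1: i2 bne  no-port BR/BR
c2: i3,i4 blt+xor  dual
c3: i5 and  RAW r6
c4: i6,i7 mulh+sub  dual
c5: i8 mul  tail

ISSUED = 5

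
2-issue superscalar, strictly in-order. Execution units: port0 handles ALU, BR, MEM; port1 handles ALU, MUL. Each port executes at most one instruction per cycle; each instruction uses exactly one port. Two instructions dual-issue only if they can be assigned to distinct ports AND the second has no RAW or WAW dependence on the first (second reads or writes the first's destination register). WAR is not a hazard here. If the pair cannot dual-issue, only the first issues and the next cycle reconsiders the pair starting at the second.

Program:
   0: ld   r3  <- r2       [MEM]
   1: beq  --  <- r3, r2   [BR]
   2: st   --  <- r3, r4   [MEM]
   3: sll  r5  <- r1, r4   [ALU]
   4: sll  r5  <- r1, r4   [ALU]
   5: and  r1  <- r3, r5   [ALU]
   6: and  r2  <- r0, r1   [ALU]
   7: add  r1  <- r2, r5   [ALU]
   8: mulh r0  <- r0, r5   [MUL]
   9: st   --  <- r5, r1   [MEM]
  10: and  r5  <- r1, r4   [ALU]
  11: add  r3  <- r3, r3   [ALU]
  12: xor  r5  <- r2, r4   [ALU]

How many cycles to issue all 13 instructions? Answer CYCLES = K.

  cy0 -> i0 (ld.MEM) no-port MEM/BR
  cy1 -> i1 (beq.BR) no-port BR/MEM
  cy2 -> i2+i3 (st.MEM;sll.ALU) pair
  cy3 -> i4 (sll.ALU) RAW r5
  cy4 -> i5 (and.ALU) RAW r1
  cy5 -> i6 (and.ALU) RAW r2
  cy6 -> i7+i8 (add.ALU;mulh.MUL) pair
  cy7 -> i9+i10 (st.MEM;and.ALU) pair
  cy8 -> i11+i12 (add.ALU;xor.ALU) pair

CYCLES = 9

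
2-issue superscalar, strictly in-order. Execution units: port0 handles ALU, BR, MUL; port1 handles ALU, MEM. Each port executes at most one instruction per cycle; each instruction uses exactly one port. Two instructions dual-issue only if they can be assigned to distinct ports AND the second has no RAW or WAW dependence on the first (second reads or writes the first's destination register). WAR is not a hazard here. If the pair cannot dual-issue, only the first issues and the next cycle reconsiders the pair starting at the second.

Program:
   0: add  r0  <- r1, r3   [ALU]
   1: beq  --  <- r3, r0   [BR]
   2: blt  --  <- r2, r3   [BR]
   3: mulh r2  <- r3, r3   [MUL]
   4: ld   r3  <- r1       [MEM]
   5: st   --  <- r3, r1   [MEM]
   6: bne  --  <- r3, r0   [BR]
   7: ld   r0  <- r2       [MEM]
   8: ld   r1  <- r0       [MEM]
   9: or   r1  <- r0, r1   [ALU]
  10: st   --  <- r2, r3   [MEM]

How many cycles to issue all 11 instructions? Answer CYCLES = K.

0. add.ALU @i0  | RAW r0
1. beq.BR @i1  | no-port BR/BR
2. blt.BR @i2  | no-port BR/MUL
3. mulh.MUL;ld.MEM @i3/i4  | 2-wide
4. st.MEM;bne.BR @i5/i6  | 2-wide
5. ld.MEM @i7  | no-port MEM/MEM
6. ld.MEM @i8  | RAW+WAW r1
7. or.ALU;st.MEM @i9/i10  | 2-wide

CYCLES = 8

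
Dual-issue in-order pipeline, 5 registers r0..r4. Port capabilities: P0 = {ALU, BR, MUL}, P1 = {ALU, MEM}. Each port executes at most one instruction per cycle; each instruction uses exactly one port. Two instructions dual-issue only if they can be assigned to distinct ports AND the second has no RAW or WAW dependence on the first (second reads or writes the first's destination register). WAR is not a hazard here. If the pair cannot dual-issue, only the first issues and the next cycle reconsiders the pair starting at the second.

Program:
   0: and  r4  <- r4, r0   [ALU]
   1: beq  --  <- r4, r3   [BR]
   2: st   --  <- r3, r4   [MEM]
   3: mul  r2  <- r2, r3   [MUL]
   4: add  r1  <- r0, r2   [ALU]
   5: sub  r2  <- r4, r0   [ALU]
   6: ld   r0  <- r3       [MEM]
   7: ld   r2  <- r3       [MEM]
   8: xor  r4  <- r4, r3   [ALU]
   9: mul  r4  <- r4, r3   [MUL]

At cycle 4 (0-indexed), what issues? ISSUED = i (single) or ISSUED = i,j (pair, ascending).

ISSUED = 6

[0] i0  and.ALU  -- RAW r4
[1] i1&i2  beq.BR/st.MEM  -- pair
[2] i3  mul.MUL  -- RAW r2
[3] i4&i5  add.ALU/sub.ALU  -- pair
[4] i6  ld.MEM  -- no-port MEM/MEM
[5] i7&i8  ld.MEM/xor.ALU  -- pair
[6] i9  mul.MUL  -- tail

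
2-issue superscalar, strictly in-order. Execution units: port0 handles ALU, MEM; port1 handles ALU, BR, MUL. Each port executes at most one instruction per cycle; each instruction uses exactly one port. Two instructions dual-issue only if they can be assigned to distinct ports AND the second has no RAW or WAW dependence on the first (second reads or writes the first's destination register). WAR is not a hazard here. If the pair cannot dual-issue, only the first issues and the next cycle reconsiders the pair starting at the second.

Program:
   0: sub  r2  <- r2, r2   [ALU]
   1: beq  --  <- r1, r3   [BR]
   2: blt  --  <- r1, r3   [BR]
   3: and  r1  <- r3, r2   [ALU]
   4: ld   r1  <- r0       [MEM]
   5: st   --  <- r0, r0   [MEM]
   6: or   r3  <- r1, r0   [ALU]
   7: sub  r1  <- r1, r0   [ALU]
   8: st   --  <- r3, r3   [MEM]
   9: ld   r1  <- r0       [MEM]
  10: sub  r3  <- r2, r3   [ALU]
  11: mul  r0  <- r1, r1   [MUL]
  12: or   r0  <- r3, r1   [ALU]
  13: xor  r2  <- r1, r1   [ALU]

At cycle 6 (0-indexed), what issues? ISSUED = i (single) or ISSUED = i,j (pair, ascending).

t=0 i0,i1:sub.ALU+beq.BR ; dual
t=1 i2,i3:blt.BR+and.ALU ; dual
t=2 i4:ld.MEM ; no-port MEM/MEM
t=3 i5,i6:st.MEM+or.ALU ; dual
t=4 i7,i8:sub.ALU+st.MEM ; dual
t=5 i9,i10:ld.MEM+sub.ALU ; dual
t=6 i11:mul.MUL ; WAW r0
t=7 i12,i13:or.ALU+xor.ALU ; dual

ISSUED = 11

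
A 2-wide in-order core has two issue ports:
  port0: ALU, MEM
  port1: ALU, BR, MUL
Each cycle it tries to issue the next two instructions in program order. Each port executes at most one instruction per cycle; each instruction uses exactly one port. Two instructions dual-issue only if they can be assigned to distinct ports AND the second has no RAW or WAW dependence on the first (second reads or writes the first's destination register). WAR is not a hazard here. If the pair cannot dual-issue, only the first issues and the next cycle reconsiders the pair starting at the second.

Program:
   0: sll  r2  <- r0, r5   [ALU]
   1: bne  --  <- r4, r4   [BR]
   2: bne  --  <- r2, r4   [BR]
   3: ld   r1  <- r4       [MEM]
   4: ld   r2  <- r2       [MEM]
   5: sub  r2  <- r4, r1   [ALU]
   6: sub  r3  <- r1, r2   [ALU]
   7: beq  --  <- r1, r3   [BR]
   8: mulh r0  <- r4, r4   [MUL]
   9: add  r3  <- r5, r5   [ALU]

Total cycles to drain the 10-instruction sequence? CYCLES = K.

t=0 i0+i1:sll.ALU;bne.BR ; pair
t=1 i2+i3:bne.BR;ld.MEM ; pair
t=2 i4:ld.MEM ; WAW r2
t=3 i5:sub.ALU ; RAW r2
t=4 i6:sub.ALU ; RAW r3
t=5 i7:beq.BR ; no-port BR/MUL
t=6 i8+i9:mulh.MUL;add.ALU ; pair

CYCLES = 7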